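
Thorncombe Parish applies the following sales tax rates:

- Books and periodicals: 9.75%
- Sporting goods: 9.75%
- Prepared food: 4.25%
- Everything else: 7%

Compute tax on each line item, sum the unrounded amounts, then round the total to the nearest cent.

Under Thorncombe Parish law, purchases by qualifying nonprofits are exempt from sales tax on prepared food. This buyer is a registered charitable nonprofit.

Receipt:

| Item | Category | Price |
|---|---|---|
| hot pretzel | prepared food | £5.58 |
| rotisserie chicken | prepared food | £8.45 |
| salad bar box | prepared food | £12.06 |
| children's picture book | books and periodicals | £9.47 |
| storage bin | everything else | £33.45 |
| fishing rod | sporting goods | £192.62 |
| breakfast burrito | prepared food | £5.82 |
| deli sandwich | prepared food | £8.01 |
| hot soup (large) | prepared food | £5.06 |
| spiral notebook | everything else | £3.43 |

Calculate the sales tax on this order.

£22.29

Hot pretzel £5.58: prepared food, buyer-exempt → 0% → £0.00
Rotisserie chicken £8.45: prepared food, buyer-exempt → 0% → £0.00
Salad bar box £12.06: prepared food, buyer-exempt → 0% → £0.00
Children's picture book £9.47: books and periodicals → 9.75% → £0.923325
Storage bin £33.45: everything else → 7% → £2.3415
Fishing rod £192.62: sporting goods → 9.75% → £18.78045
Breakfast burrito £5.82: prepared food, buyer-exempt → 0% → £0.00
Deli sandwich £8.01: prepared food, buyer-exempt → 0% → £0.00
Hot soup (large) £5.06: prepared food, buyer-exempt → 0% → £0.00
Spiral notebook £3.43: everything else → 7% → £0.2401
Unrounded tax sum = £22.285375 → £22.29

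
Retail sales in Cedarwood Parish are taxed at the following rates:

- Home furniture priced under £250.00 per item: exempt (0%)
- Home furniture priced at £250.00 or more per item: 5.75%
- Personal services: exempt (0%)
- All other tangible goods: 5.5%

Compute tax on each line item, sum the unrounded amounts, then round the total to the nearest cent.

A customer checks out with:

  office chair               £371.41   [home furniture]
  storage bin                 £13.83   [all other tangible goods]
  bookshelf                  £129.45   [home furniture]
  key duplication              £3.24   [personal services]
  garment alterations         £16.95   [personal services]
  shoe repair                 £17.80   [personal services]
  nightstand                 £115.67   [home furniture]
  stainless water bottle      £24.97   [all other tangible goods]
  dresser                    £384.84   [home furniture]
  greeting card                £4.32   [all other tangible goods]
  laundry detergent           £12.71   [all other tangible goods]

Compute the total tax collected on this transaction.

Office chair £371.41: home furniture, £250.00 or more → 5.75% → £21.356075
Storage bin £13.83: all other tangible goods → 5.5% → £0.76065
Bookshelf £129.45: home furniture, under £250.00 → 0% → £0.00
Key duplication £3.24: personal services → 0% → £0.00
Garment alterations £16.95: personal services → 0% → £0.00
Shoe repair £17.80: personal services → 0% → £0.00
Nightstand £115.67: home furniture, under £250.00 → 0% → £0.00
Stainless water bottle £24.97: all other tangible goods → 5.5% → £1.37335
Dresser £384.84: home furniture, £250.00 or more → 5.75% → £22.1283
Greeting card £4.32: all other tangible goods → 5.5% → £0.2376
Laundry detergent £12.71: all other tangible goods → 5.5% → £0.69905
Unrounded tax sum = £46.555025 → £46.56

£46.56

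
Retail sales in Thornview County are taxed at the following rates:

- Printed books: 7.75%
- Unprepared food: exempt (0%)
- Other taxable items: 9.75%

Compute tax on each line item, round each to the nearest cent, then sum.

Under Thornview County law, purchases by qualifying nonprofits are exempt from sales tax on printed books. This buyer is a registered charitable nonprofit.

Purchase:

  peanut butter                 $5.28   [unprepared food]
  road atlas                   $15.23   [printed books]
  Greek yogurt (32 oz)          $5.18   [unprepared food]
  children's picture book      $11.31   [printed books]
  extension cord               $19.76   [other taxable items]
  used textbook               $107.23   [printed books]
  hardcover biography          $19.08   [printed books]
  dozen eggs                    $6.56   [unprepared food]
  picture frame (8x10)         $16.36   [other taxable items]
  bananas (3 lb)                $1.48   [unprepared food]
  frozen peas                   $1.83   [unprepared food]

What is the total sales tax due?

$3.53

Peanut butter $5.28: unprepared food → 0% → $0.00
Road atlas $15.23: printed books, buyer-exempt → 0% → $0.00
Greek yogurt (32 oz) $5.18: unprepared food → 0% → $0.00
Children's picture book $11.31: printed books, buyer-exempt → 0% → $0.00
Extension cord $19.76: other taxable items → 9.75% → $1.93
Used textbook $107.23: printed books, buyer-exempt → 0% → $0.00
Hardcover biography $19.08: printed books, buyer-exempt → 0% → $0.00
Dozen eggs $6.56: unprepared food → 0% → $0.00
Picture frame (8x10) $16.36: other taxable items → 9.75% → $1.60
Bananas (3 lb) $1.48: unprepared food → 0% → $0.00
Frozen peas $1.83: unprepared food → 0% → $0.00
Total tax = $1.93 + $1.60 = $3.53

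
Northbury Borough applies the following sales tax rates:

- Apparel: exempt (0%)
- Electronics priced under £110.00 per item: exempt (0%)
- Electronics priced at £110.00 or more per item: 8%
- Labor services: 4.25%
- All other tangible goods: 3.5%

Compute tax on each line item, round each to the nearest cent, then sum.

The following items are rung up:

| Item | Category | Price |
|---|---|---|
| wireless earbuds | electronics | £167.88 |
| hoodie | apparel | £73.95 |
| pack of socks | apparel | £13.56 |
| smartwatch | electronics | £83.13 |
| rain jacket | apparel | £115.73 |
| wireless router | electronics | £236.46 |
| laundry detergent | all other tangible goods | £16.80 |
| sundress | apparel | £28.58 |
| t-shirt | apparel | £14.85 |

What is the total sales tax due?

£32.94

Wireless earbuds £167.88: electronics, £110.00 or more → 8% → £13.43
Hoodie £73.95: apparel → 0% → £0.00
Pack of socks £13.56: apparel → 0% → £0.00
Smartwatch £83.13: electronics, under £110.00 → 0% → £0.00
Rain jacket £115.73: apparel → 0% → £0.00
Wireless router £236.46: electronics, £110.00 or more → 8% → £18.92
Laundry detergent £16.80: all other tangible goods → 3.5% → £0.59
Sundress £28.58: apparel → 0% → £0.00
T-shirt £14.85: apparel → 0% → £0.00
Total tax = £13.43 + £18.92 + £0.59 = £32.94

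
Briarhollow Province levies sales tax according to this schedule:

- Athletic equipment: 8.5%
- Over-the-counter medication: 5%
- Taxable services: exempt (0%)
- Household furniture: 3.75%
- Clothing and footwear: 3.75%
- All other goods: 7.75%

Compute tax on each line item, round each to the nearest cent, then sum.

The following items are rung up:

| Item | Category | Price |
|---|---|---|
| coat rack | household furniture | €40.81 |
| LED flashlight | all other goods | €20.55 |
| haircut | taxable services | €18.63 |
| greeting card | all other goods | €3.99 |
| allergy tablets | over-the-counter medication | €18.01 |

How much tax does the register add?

Coat rack €40.81: household furniture → 3.75% → €1.53
LED flashlight €20.55: all other goods → 7.75% → €1.59
Haircut €18.63: taxable services → 0% → €0.00
Greeting card €3.99: all other goods → 7.75% → €0.31
Allergy tablets €18.01: over-the-counter medication → 5% → €0.90
Total tax = €1.53 + €1.59 + €0.31 + €0.90 = €4.33

€4.33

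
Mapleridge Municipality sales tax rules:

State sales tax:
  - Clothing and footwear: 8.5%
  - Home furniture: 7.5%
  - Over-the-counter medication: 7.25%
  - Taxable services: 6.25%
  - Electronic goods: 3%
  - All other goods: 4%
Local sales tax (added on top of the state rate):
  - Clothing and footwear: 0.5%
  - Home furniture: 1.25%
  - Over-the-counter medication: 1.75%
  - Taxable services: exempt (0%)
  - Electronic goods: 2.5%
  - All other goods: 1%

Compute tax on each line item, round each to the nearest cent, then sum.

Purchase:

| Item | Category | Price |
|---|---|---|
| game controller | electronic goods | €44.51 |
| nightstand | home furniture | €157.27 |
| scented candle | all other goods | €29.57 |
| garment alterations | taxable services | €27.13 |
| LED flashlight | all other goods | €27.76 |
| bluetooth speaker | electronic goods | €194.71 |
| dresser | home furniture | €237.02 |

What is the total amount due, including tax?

€770.20

Game controller €44.51: electronic goods → 3% + 2.5% local = 5.5% → €2.45
Nightstand €157.27: home furniture → 7.5% + 1.25% local = 8.75% → €13.76
Scented candle €29.57: all other goods → 4% + 1% local = 5% → €1.48
Garment alterations €27.13: taxable services → 6.25% + 0% local = 6.25% → €1.70
LED flashlight €27.76: all other goods → 4% + 1% local = 5% → €1.39
Bluetooth speaker €194.71: electronic goods → 3% + 2.5% local = 5.5% → €10.71
Dresser €237.02: home furniture → 7.5% + 1.25% local = 8.75% → €20.74
Subtotal = €717.97; tax = €52.23; total due = €770.20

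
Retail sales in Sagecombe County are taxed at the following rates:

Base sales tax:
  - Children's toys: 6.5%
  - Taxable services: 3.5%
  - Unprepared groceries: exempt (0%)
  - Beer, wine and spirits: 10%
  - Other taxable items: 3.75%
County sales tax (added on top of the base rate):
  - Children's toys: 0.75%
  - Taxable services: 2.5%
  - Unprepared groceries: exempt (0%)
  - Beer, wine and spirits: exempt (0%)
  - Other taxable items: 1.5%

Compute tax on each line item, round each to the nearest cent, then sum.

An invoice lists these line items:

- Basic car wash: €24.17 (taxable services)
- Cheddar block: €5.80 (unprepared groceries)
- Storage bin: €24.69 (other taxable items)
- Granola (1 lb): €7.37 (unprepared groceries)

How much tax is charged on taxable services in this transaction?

Basic car wash €24.17: taxable services → 3.5% + 2.5% county = 6% → €1.45
Tax on taxable services = €1.45

€1.45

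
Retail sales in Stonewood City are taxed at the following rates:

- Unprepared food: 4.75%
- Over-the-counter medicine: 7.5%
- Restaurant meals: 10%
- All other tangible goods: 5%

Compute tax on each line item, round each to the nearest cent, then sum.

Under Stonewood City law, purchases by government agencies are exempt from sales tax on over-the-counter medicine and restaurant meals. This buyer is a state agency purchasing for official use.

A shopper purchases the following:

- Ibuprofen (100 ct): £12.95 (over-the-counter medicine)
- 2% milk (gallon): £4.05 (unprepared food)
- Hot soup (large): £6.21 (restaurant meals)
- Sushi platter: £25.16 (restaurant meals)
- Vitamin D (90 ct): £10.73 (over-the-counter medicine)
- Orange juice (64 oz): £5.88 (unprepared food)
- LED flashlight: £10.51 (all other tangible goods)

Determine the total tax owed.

£1.00

Ibuprofen (100 ct) £12.95: over-the-counter medicine, buyer-exempt → 0% → £0.00
2% milk (gallon) £4.05: unprepared food → 4.75% → £0.19
Hot soup (large) £6.21: restaurant meals, buyer-exempt → 0% → £0.00
Sushi platter £25.16: restaurant meals, buyer-exempt → 0% → £0.00
Vitamin D (90 ct) £10.73: over-the-counter medicine, buyer-exempt → 0% → £0.00
Orange juice (64 oz) £5.88: unprepared food → 4.75% → £0.28
LED flashlight £10.51: all other tangible goods → 5% → £0.53
Total tax = £0.19 + £0.28 + £0.53 = £1.00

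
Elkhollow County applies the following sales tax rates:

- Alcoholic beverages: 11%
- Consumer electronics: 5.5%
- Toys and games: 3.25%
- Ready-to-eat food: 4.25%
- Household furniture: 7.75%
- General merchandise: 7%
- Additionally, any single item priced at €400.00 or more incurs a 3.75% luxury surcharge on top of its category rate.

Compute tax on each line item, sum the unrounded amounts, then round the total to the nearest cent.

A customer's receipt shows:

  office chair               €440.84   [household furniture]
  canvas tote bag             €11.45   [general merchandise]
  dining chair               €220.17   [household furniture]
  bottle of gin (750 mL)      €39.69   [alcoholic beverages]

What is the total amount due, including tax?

€785.08

Office chair €440.84: household furniture → 7.75% + 3.75% surcharge = 11.5% → €50.6966
Canvas tote bag €11.45: general merchandise → 7% → €0.8015
Dining chair €220.17: household furniture → 7.75% → €17.063175
Bottle of gin (750 mL) €39.69: alcoholic beverages → 11% → €4.3659
Subtotal = €712.15; unrounded tax = €72.927175 → €72.93; total due = €785.08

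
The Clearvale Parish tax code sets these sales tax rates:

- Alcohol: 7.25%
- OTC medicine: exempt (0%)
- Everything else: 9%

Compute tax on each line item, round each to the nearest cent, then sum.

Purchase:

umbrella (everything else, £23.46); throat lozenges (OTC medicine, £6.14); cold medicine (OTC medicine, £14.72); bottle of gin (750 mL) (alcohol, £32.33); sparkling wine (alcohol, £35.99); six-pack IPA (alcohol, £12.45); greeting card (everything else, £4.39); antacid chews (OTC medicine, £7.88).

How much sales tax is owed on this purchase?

Umbrella £23.46: everything else → 9% → £2.11
Throat lozenges £6.14: OTC medicine → 0% → £0.00
Cold medicine £14.72: OTC medicine → 0% → £0.00
Bottle of gin (750 mL) £32.33: alcohol → 7.25% → £2.34
Sparkling wine £35.99: alcohol → 7.25% → £2.61
Six-pack IPA £12.45: alcohol → 7.25% → £0.90
Greeting card £4.39: everything else → 9% → £0.40
Antacid chews £7.88: OTC medicine → 0% → £0.00
Total tax = £2.11 + £2.34 + £2.61 + £0.90 + £0.40 = £8.36

£8.36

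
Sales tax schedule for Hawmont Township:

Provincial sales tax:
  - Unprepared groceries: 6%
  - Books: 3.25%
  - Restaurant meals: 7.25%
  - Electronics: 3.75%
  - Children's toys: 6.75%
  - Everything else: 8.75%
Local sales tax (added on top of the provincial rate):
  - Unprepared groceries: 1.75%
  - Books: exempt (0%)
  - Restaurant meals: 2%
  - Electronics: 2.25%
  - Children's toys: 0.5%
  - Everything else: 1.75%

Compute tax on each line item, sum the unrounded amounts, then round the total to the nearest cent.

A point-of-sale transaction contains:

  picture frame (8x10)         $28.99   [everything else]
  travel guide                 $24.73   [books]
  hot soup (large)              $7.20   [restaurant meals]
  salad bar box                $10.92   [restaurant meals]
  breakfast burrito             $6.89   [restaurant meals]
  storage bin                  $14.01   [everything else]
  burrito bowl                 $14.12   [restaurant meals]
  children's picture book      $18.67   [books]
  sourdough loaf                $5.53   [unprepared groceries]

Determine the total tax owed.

$9.97

Picture frame (8x10) $28.99: everything else → 8.75% + 1.75% local = 10.5% → $3.04395
Travel guide $24.73: books → 3.25% + 0% local = 3.25% → $0.803725
Hot soup (large) $7.20: restaurant meals → 7.25% + 2% local = 9.25% → $0.666
Salad bar box $10.92: restaurant meals → 7.25% + 2% local = 9.25% → $1.0101
Breakfast burrito $6.89: restaurant meals → 7.25% + 2% local = 9.25% → $0.637325
Storage bin $14.01: everything else → 8.75% + 1.75% local = 10.5% → $1.47105
Burrito bowl $14.12: restaurant meals → 7.25% + 2% local = 9.25% → $1.3061
Children's picture book $18.67: books → 3.25% + 0% local = 3.25% → $0.606775
Sourdough loaf $5.53: unprepared groceries → 6% + 1.75% local = 7.75% → $0.428575
Unrounded tax sum = $9.9736 → $9.97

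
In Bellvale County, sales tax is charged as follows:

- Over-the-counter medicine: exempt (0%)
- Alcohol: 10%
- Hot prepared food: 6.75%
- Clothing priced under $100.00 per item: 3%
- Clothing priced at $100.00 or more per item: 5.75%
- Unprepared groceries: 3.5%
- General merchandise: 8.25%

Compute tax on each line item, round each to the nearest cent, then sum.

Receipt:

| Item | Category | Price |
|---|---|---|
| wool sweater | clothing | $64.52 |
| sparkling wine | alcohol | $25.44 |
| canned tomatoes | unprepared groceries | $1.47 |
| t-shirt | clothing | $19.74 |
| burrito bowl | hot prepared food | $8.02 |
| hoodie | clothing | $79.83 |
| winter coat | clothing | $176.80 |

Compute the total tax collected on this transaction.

$18.22

Wool sweater $64.52: clothing, under $100.00 → 3% → $1.94
Sparkling wine $25.44: alcohol → 10% → $2.54
Canned tomatoes $1.47: unprepared groceries → 3.5% → $0.05
T-shirt $19.74: clothing, under $100.00 → 3% → $0.59
Burrito bowl $8.02: hot prepared food → 6.75% → $0.54
Hoodie $79.83: clothing, under $100.00 → 3% → $2.39
Winter coat $176.80: clothing, $100.00 or more → 5.75% → $10.17
Total tax = $1.94 + $2.54 + $0.05 + $0.59 + $0.54 + $2.39 + $10.17 = $18.22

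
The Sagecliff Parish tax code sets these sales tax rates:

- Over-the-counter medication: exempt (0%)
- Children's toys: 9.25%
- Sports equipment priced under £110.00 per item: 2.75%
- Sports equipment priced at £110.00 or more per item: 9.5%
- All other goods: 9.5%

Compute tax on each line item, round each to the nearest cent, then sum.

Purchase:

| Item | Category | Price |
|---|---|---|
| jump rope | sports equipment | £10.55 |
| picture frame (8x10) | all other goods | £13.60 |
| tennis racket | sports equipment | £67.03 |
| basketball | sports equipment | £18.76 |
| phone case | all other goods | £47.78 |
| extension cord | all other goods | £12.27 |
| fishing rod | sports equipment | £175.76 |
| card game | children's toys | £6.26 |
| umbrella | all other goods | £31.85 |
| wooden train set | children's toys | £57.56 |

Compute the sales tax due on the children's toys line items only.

£5.90

Card game £6.26: children's toys → 9.25% → £0.58
Wooden train set £57.56: children's toys → 9.25% → £5.32
Tax on children's toys = £0.58 + £5.32 = £5.90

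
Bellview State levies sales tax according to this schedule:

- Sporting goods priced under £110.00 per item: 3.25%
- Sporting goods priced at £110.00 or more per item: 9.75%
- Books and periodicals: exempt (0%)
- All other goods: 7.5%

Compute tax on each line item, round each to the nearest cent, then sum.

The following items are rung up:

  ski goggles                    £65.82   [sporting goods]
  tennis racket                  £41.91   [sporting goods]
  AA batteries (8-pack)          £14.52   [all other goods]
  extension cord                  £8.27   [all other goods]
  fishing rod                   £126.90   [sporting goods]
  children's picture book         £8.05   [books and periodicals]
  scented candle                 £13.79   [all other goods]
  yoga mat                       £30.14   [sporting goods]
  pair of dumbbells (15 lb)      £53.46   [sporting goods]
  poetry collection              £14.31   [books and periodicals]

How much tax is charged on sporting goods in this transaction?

£18.59

Ski goggles £65.82: sporting goods, under £110.00 → 3.25% → £2.14
Tennis racket £41.91: sporting goods, under £110.00 → 3.25% → £1.36
Fishing rod £126.90: sporting goods, £110.00 or more → 9.75% → £12.37
Yoga mat £30.14: sporting goods, under £110.00 → 3.25% → £0.98
Pair of dumbbells (15 lb) £53.46: sporting goods, under £110.00 → 3.25% → £1.74
Tax on sporting goods = £2.14 + £1.36 + £12.37 + £0.98 + £1.74 = £18.59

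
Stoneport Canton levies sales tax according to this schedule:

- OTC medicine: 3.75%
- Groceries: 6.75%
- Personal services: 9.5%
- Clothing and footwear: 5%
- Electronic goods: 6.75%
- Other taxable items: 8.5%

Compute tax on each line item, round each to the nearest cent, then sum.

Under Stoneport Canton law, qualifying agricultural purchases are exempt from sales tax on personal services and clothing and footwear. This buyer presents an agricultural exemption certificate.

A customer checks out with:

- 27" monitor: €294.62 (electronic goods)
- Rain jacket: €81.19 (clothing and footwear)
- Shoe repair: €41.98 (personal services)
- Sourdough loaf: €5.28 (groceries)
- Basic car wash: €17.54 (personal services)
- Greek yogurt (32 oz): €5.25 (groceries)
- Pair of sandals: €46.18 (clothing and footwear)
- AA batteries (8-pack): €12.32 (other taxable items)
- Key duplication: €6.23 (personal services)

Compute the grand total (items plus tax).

€532.24

27" monitor €294.62: electronic goods → 6.75% → €19.89
Rain jacket €81.19: clothing and footwear, buyer-exempt → 0% → €0.00
Shoe repair €41.98: personal services, buyer-exempt → 0% → €0.00
Sourdough loaf €5.28: groceries → 6.75% → €0.36
Basic car wash €17.54: personal services, buyer-exempt → 0% → €0.00
Greek yogurt (32 oz) €5.25: groceries → 6.75% → €0.35
Pair of sandals €46.18: clothing and footwear, buyer-exempt → 0% → €0.00
AA batteries (8-pack) €12.32: other taxable items → 8.5% → €1.05
Key duplication €6.23: personal services, buyer-exempt → 0% → €0.00
Subtotal = €510.59; tax = €21.65; total due = €532.24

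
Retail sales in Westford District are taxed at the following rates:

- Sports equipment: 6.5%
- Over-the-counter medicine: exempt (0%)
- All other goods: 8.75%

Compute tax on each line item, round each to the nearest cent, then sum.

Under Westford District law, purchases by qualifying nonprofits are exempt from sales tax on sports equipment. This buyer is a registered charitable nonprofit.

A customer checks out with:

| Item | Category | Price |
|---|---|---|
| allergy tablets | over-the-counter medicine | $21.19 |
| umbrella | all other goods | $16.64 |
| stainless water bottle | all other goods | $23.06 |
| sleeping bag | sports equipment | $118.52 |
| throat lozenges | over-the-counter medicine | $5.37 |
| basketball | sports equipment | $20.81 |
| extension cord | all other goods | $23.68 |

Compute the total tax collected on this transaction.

Allergy tablets $21.19: over-the-counter medicine → 0% → $0.00
Umbrella $16.64: all other goods → 8.75% → $1.46
Stainless water bottle $23.06: all other goods → 8.75% → $2.02
Sleeping bag $118.52: sports equipment, buyer-exempt → 0% → $0.00
Throat lozenges $5.37: over-the-counter medicine → 0% → $0.00
Basketball $20.81: sports equipment, buyer-exempt → 0% → $0.00
Extension cord $23.68: all other goods → 8.75% → $2.07
Total tax = $1.46 + $2.02 + $2.07 = $5.55

$5.55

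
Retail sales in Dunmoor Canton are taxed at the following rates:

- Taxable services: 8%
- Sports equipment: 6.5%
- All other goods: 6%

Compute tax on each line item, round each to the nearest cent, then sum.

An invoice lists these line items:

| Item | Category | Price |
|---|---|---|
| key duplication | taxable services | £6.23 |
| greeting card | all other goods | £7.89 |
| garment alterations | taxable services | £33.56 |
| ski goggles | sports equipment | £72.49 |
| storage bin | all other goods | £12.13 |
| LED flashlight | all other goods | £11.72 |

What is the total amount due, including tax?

Key duplication £6.23: taxable services → 8% → £0.50
Greeting card £7.89: all other goods → 6% → £0.47
Garment alterations £33.56: taxable services → 8% → £2.68
Ski goggles £72.49: sports equipment → 6.5% → £4.71
Storage bin £12.13: all other goods → 6% → £0.73
LED flashlight £11.72: all other goods → 6% → £0.70
Subtotal = £144.02; tax = £9.79; total due = £153.81

£153.81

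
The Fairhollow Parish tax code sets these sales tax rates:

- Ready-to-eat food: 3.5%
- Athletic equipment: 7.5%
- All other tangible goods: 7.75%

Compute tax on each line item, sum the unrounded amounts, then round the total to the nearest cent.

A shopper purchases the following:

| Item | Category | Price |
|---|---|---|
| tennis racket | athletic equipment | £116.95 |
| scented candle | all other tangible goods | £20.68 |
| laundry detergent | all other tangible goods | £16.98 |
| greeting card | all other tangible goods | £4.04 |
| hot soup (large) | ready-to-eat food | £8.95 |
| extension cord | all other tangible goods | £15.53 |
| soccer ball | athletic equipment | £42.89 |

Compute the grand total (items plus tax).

£242.76

Tennis racket £116.95: athletic equipment → 7.5% → £8.77125
Scented candle £20.68: all other tangible goods → 7.75% → £1.6027
Laundry detergent £16.98: all other tangible goods → 7.75% → £1.31595
Greeting card £4.04: all other tangible goods → 7.75% → £0.3131
Hot soup (large) £8.95: ready-to-eat food → 3.5% → £0.31325
Extension cord £15.53: all other tangible goods → 7.75% → £1.203575
Soccer ball £42.89: athletic equipment → 7.5% → £3.21675
Subtotal = £226.02; unrounded tax = £16.736575 → £16.74; total due = £242.76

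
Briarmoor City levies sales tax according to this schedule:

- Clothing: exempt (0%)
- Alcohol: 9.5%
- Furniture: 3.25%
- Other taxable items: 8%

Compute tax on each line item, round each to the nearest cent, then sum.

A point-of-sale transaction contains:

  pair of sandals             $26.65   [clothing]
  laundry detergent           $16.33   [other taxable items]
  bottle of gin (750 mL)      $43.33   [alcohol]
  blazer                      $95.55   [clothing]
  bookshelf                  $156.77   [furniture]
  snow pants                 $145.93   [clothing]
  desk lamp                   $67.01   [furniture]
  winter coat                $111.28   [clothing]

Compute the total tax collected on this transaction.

Pair of sandals $26.65: clothing → 0% → $0.00
Laundry detergent $16.33: other taxable items → 8% → $1.31
Bottle of gin (750 mL) $43.33: alcohol → 9.5% → $4.12
Blazer $95.55: clothing → 0% → $0.00
Bookshelf $156.77: furniture → 3.25% → $5.10
Snow pants $145.93: clothing → 0% → $0.00
Desk lamp $67.01: furniture → 3.25% → $2.18
Winter coat $111.28: clothing → 0% → $0.00
Total tax = $1.31 + $4.12 + $5.10 + $2.18 = $12.71

$12.71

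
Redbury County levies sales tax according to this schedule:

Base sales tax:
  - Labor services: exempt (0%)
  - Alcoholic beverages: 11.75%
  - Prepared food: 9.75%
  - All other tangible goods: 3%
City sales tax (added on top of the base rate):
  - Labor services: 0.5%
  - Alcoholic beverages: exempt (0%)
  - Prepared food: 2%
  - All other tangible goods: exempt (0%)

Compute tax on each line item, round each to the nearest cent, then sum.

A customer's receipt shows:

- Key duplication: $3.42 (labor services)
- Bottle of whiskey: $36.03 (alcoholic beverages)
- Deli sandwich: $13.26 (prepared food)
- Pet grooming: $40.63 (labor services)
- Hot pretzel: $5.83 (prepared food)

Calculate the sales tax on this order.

$6.70

Key duplication $3.42: labor services → 0% + 0.5% city = 0.5% → $0.02
Bottle of whiskey $36.03: alcoholic beverages → 11.75% + 0% city = 11.75% → $4.23
Deli sandwich $13.26: prepared food → 9.75% + 2% city = 11.75% → $1.56
Pet grooming $40.63: labor services → 0% + 0.5% city = 0.5% → $0.20
Hot pretzel $5.83: prepared food → 9.75% + 2% city = 11.75% → $0.69
Total tax = $0.02 + $4.23 + $1.56 + $0.20 + $0.69 = $6.70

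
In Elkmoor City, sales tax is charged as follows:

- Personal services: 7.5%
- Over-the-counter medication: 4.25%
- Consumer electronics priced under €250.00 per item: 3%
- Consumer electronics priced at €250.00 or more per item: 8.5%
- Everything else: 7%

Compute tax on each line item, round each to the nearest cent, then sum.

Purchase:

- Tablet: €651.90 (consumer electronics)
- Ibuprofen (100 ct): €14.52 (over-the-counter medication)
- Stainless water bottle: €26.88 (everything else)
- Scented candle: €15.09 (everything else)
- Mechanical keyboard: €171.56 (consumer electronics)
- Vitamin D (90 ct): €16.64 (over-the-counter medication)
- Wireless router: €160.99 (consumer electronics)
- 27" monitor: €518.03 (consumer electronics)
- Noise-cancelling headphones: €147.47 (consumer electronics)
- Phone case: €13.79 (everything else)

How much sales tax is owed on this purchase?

€119.08

Tablet €651.90: consumer electronics, €250.00 or more → 8.5% → €55.41
Ibuprofen (100 ct) €14.52: over-the-counter medication → 4.25% → €0.62
Stainless water bottle €26.88: everything else → 7% → €1.88
Scented candle €15.09: everything else → 7% → €1.06
Mechanical keyboard €171.56: consumer electronics, under €250.00 → 3% → €5.15
Vitamin D (90 ct) €16.64: over-the-counter medication → 4.25% → €0.71
Wireless router €160.99: consumer electronics, under €250.00 → 3% → €4.83
27" monitor €518.03: consumer electronics, €250.00 or more → 8.5% → €44.03
Noise-cancelling headphones €147.47: consumer electronics, under €250.00 → 3% → €4.42
Phone case €13.79: everything else → 7% → €0.97
Total tax = €55.41 + €0.62 + €1.88 + €1.06 + €5.15 + €0.71 + €4.83 + €44.03 + €4.42 + €0.97 = €119.08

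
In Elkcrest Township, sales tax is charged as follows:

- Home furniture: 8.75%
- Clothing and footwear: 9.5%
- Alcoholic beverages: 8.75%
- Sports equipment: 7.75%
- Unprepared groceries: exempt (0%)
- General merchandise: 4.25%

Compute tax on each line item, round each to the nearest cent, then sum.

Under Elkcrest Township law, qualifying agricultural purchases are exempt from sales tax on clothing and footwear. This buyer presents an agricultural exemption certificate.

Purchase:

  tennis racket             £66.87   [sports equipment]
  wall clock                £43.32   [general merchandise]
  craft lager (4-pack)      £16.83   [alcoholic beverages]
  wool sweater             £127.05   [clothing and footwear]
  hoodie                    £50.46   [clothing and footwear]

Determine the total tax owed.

Tennis racket £66.87: sports equipment → 7.75% → £5.18
Wall clock £43.32: general merchandise → 4.25% → £1.84
Craft lager (4-pack) £16.83: alcoholic beverages → 8.75% → £1.47
Wool sweater £127.05: clothing and footwear, buyer-exempt → 0% → £0.00
Hoodie £50.46: clothing and footwear, buyer-exempt → 0% → £0.00
Total tax = £5.18 + £1.84 + £1.47 = £8.49

£8.49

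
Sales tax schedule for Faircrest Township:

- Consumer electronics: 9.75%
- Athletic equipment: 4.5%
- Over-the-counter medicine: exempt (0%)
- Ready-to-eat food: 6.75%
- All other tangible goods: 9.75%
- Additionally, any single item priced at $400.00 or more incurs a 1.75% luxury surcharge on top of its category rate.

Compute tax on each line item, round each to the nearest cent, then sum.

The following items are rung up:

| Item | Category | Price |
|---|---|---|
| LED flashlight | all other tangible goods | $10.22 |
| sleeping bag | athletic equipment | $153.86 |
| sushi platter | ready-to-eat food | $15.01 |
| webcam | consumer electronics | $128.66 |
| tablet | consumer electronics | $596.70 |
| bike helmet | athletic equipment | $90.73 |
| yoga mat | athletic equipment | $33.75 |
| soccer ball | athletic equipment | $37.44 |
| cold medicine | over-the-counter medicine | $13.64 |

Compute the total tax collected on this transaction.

LED flashlight $10.22: all other tangible goods → 9.75% → $1.00
Sleeping bag $153.86: athletic equipment → 4.5% → $6.92
Sushi platter $15.01: ready-to-eat food → 6.75% → $1.01
Webcam $128.66: consumer electronics → 9.75% → $12.54
Tablet $596.70: consumer electronics → 9.75% + 1.75% surcharge = 11.5% → $68.62
Bike helmet $90.73: athletic equipment → 4.5% → $4.08
Yoga mat $33.75: athletic equipment → 4.5% → $1.52
Soccer ball $37.44: athletic equipment → 4.5% → $1.68
Cold medicine $13.64: over-the-counter medicine → 0% → $0.00
Total tax = $1.00 + $6.92 + $1.01 + $12.54 + $68.62 + $4.08 + $1.52 + $1.68 = $97.37

$97.37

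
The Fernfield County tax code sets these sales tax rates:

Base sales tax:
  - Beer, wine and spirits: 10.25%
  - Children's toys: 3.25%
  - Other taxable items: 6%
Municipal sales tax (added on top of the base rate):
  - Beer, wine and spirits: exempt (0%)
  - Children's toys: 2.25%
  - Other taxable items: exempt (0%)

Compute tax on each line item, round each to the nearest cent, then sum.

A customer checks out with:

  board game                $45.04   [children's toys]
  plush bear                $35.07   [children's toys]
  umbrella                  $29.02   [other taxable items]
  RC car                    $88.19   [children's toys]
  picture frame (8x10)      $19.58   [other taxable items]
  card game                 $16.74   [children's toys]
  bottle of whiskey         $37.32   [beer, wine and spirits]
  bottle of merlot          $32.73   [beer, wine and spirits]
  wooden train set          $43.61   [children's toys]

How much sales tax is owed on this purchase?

Board game $45.04: children's toys → 3.25% + 2.25% municipal = 5.5% → $2.48
Plush bear $35.07: children's toys → 3.25% + 2.25% municipal = 5.5% → $1.93
Umbrella $29.02: other taxable items → 6% + 0% municipal = 6% → $1.74
RC car $88.19: children's toys → 3.25% + 2.25% municipal = 5.5% → $4.85
Picture frame (8x10) $19.58: other taxable items → 6% + 0% municipal = 6% → $1.17
Card game $16.74: children's toys → 3.25% + 2.25% municipal = 5.5% → $0.92
Bottle of whiskey $37.32: beer, wine and spirits → 10.25% + 0% municipal = 10.25% → $3.83
Bottle of merlot $32.73: beer, wine and spirits → 10.25% + 0% municipal = 10.25% → $3.35
Wooden train set $43.61: children's toys → 3.25% + 2.25% municipal = 5.5% → $2.40
Total tax = $2.48 + $1.93 + $1.74 + $4.85 + $1.17 + $0.92 + $3.83 + $3.35 + $2.40 = $22.67

$22.67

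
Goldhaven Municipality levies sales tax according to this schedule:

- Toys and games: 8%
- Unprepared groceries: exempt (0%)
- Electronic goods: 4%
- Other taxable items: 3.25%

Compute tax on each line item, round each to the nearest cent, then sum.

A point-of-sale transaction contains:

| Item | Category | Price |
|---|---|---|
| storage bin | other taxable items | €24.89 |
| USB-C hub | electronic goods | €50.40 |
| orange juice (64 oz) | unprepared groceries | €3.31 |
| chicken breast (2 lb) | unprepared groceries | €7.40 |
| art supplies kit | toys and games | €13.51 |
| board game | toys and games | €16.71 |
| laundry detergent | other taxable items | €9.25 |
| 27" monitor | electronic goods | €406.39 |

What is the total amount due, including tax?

€553.67

Storage bin €24.89: other taxable items → 3.25% → €0.81
USB-C hub €50.40: electronic goods → 4% → €2.02
Orange juice (64 oz) €3.31: unprepared groceries → 0% → €0.00
Chicken breast (2 lb) €7.40: unprepared groceries → 0% → €0.00
Art supplies kit €13.51: toys and games → 8% → €1.08
Board game €16.71: toys and games → 8% → €1.34
Laundry detergent €9.25: other taxable items → 3.25% → €0.30
27" monitor €406.39: electronic goods → 4% → €16.26
Subtotal = €531.86; tax = €21.81; total due = €553.67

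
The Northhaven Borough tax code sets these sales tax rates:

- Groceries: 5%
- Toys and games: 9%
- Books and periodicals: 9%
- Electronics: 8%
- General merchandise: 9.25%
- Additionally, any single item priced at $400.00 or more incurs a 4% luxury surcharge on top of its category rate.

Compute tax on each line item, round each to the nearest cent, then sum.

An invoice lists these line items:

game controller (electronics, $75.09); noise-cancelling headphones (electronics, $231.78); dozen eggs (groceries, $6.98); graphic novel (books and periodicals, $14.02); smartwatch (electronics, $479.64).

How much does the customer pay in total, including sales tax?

Game controller $75.09: electronics → 8% → $6.01
Noise-cancelling headphones $231.78: electronics → 8% → $18.54
Dozen eggs $6.98: groceries → 5% → $0.35
Graphic novel $14.02: books and periodicals → 9% → $1.26
Smartwatch $479.64: electronics → 8% + 4% surcharge = 12% → $57.56
Subtotal = $807.51; tax = $83.72; total due = $891.23

$891.23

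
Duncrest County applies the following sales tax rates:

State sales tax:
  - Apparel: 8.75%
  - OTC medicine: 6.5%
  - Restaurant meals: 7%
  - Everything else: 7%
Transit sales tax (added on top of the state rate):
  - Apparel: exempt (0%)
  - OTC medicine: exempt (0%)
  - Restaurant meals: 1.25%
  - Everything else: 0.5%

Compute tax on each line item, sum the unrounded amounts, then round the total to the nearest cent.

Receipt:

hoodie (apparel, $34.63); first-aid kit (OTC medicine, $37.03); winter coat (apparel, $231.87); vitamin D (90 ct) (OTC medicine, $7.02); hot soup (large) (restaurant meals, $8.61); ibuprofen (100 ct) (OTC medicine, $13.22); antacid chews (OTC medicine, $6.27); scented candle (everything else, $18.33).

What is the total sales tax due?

$29.53

Hoodie $34.63: apparel → 8.75% + 0% transit = 8.75% → $3.030125
First-aid kit $37.03: OTC medicine → 6.5% + 0% transit = 6.5% → $2.40695
Winter coat $231.87: apparel → 8.75% + 0% transit = 8.75% → $20.288625
Vitamin D (90 ct) $7.02: OTC medicine → 6.5% + 0% transit = 6.5% → $0.4563
Hot soup (large) $8.61: restaurant meals → 7% + 1.25% transit = 8.25% → $0.710325
Ibuprofen (100 ct) $13.22: OTC medicine → 6.5% + 0% transit = 6.5% → $0.8593
Antacid chews $6.27: OTC medicine → 6.5% + 0% transit = 6.5% → $0.40755
Scented candle $18.33: everything else → 7% + 0.5% transit = 7.5% → $1.37475
Unrounded tax sum = $29.533925 → $29.53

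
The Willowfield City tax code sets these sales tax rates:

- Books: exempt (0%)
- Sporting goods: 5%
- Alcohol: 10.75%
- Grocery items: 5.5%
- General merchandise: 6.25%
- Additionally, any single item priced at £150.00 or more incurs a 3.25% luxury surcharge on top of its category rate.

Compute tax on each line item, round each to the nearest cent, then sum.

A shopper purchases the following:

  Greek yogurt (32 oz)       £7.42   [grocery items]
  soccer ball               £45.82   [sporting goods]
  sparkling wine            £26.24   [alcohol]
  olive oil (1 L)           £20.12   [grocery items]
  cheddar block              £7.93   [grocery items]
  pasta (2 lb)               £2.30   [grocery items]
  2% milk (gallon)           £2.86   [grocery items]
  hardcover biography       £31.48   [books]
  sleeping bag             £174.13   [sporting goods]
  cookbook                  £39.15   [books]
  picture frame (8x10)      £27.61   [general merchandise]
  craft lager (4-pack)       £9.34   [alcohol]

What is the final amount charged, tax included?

Greek yogurt (32 oz) £7.42: grocery items → 5.5% → £0.41
Soccer ball £45.82: sporting goods → 5% → £2.29
Sparkling wine £26.24: alcohol → 10.75% → £2.82
Olive oil (1 L) £20.12: grocery items → 5.5% → £1.11
Cheddar block £7.93: grocery items → 5.5% → £0.44
Pasta (2 lb) £2.30: grocery items → 5.5% → £0.13
2% milk (gallon) £2.86: grocery items → 5.5% → £0.16
Hardcover biography £31.48: books → 0% → £0.00
Sleeping bag £174.13: sporting goods → 5% + 3.25% surcharge = 8.25% → £14.37
Cookbook £39.15: books → 0% → £0.00
Picture frame (8x10) £27.61: general merchandise → 6.25% → £1.73
Craft lager (4-pack) £9.34: alcohol → 10.75% → £1.00
Subtotal = £394.40; tax = £24.46; total due = £418.86

£418.86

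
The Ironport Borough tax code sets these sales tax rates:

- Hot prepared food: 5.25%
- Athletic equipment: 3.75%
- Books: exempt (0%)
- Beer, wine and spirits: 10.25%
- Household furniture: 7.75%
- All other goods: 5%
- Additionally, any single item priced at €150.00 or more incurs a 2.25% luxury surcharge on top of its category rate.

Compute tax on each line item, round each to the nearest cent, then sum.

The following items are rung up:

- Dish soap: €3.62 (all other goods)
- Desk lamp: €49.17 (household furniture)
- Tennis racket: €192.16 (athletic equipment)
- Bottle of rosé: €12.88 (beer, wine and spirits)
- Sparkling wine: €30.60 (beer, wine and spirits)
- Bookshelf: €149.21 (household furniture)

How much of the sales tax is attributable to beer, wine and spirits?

€4.46

Bottle of rosé €12.88: beer, wine and spirits → 10.25% → €1.32
Sparkling wine €30.60: beer, wine and spirits → 10.25% → €3.14
Tax on beer, wine and spirits = €1.32 + €3.14 = €4.46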